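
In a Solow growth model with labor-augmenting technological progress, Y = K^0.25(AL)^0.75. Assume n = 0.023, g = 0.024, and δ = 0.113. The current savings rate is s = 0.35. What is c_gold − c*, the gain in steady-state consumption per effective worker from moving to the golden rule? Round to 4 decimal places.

The effective depreciation rate is n + g + δ = 0.023 + 0.024 + 0.113 = 0.16.
Current steady state (s = 0.35): k* = (0.35/0.16)^(1/0.75) ≈ 2.8396, y* = 2.8396^0.25 ≈ 1.2981, c* = (1−0.35)·1.2981 ≈ 0.8438.
Golden rule sets MPK = n+g+δ: 0.25·k^(0.25−1) = 0.16, so k_gold = (0.25/0.16)^(1/0.75) ≈ 1.8131.
y_gold = 1.8131^0.25 ≈ 1.1604, c_gold = y_gold − 0.16·k_gold ≈ 0.8703.
Gain: Δc = 0.8703 − 0.8438 ≈ 0.0265.

Δc ≈ 0.0265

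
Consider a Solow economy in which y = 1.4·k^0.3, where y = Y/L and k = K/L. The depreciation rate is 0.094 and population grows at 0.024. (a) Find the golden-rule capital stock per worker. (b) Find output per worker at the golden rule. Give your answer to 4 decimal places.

(a) k_gold ≈ 6.1329; (b) y_gold ≈ 2.4123

The effective depreciation rate is n + δ = 0.024 + 0.094 = 0.118.
Golden rule sets MPK = n+δ: 0.3·1.4·k^(0.3−1) = 0.118, so k_gold = (0.3·1.4/0.118)^(1/0.7) ≈ 6.1329.
y_gold = 1.4·6.1329^0.3 ≈ 2.4123.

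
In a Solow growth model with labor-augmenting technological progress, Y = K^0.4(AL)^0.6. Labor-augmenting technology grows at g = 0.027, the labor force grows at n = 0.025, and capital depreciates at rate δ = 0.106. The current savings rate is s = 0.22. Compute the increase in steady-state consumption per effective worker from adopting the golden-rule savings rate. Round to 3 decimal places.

Δc ≈ 0.142

Break-even investment rate: n + g + δ = 0.025 + 0.027 + 0.106 = 0.158.
Current steady state (s = 0.22): k* = (0.22/0.158)^(1/0.6) ≈ 1.7362, y* = 1.7362^0.4 ≈ 1.2469, c* = (1−0.22)·1.2469 ≈ 0.9726.
Maximizing c = f(k) − (n+g+δ)·k gives f'(k) = n+g+δ, i.e. 0.4·k^(0.4−1) = 0.158, so k_gold = (0.4/0.158)^(1/0.6) ≈ 4.7026.
y_gold = 4.7026^0.4 ≈ 1.8575, c_gold = y_gold − 0.158·k_gold ≈ 1.1145.
Gain: Δc = 1.1145 − 0.9726 ≈ 0.1419.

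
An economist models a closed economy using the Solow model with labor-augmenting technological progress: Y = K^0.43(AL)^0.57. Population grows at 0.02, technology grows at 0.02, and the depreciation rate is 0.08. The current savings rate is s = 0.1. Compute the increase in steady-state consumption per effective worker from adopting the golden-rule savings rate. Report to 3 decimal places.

Break-even investment rate: n + g + δ = 0.02 + 0.02 + 0.08 = 0.12.
Current steady state (s = 0.1): k* = (0.1/0.12)^(1/0.57) ≈ 0.7262, y* = 0.7262^0.43 ≈ 0.8715, c* = (1−0.1)·0.8715 ≈ 0.7843.
At the golden rule the marginal product of capital equals n+g+δ: 0.43·k^(0.43−1) = 0.12. Solving, k_gold = (0.43/0.12)^(1/0.57) ≈ 9.3850.
y_gold = 9.3850^0.43 ≈ 2.6191, c_gold = y_gold − 0.12·k_gold ≈ 1.4929.
Gain: Δc = 1.4929 − 0.7843 ≈ 0.7085.

Δc ≈ 0.709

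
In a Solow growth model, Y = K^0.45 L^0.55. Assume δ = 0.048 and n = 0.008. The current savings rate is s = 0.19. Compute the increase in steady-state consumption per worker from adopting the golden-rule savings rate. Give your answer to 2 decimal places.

Δc ≈ 0.82

Capital per worker breaks even when investment replaces (n + δ)·k; here n + δ = 0.056.
Current steady state (s = 0.19): k* = (0.19/0.056)^(1/0.55) ≈ 9.2186, y* = 9.2186^0.45 ≈ 2.7171, c* = (1−0.19)·2.7171 ≈ 2.2008.
Golden rule sets MPK = n+δ: 0.45·k^(0.45−1) = 0.056, so k_gold = (0.45/0.056)^(1/0.55) ≈ 44.2078.
y_gold = 44.2078^0.45 ≈ 5.5014, c_gold = y_gold − 0.056·k_gold ≈ 3.0258.
Gain: Δc = 3.0258 − 2.2008 ≈ 0.8250.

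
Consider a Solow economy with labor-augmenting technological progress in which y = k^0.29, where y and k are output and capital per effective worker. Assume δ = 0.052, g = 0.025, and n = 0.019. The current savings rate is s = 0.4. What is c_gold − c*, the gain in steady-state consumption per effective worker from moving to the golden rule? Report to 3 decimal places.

Break-even investment rate: n + g + δ = 0.019 + 0.025 + 0.052 = 0.096.
Current steady state (s = 0.4): k* = (0.4/0.096)^(1/0.71) ≈ 7.4635, y* = 7.4635^0.29 ≈ 1.7912, c* = (1−0.4)·1.7912 ≈ 1.0747.
Setting f'(k) = n+g+δ gives 0.29·k^(0.29−1) = 0.096, hence k_gold = (0.29/0.096)^(1/0.71) ≈ 4.7450.
y_gold = 4.7450^0.29 ≈ 1.5708, c_gold = y_gold − 0.096·k_gold ≈ 1.1152.
Gain: Δc = 1.1152 − 1.0747 ≈ 0.0405.

Δc ≈ 0.040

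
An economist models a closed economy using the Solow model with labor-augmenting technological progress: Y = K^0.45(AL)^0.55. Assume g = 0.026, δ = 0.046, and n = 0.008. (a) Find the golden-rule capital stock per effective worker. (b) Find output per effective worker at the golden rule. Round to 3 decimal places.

(a) k_gold ≈ 23.113; (b) y_gold ≈ 4.109

Capital per effective worker breaks even when investment replaces (n + g + δ)·k; here n + g + δ = 0.08.
Maximizing c = f(k) − (n+g+δ)·k gives f'(k) = n+g+δ, i.e. 0.45·k^(0.45−1) = 0.08, so k_gold = (0.45/0.08)^(1/0.55) ≈ 23.1132.
y_gold = 23.1132^0.45 ≈ 4.1090.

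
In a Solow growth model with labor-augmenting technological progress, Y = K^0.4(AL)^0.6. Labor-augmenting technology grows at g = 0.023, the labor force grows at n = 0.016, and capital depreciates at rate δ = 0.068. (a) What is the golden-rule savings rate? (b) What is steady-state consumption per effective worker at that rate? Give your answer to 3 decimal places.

n + g + δ = 0.016 + 0.023 + 0.068 = 0.107.
For Cobb-Douglas, s_gold equals capital's share: s_gold = 0.4.
At the golden rule the marginal product of capital equals n+g+δ: 0.4·k^(0.4−1) = 0.107. Solving, k_gold = (0.4/0.107)^(1/0.6) ≈ 9.0045.
y_gold = 9.0045^0.4 ≈ 2.4087; c_gold = (1−0.4)·y_gold ≈ 1.4452.

(a) s_gold = 0.400; (b) c_gold ≈ 1.445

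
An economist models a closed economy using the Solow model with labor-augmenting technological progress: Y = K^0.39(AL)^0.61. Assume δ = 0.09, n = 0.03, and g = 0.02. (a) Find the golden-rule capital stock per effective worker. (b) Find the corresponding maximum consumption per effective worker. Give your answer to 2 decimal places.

(a) k_gold ≈ 5.36; (b) c_gold ≈ 1.17

Break-even investment rate: n + g + δ = 0.03 + 0.02 + 0.09 = 0.14.
Maximizing c = f(k) − (n+g+δ)·k gives f'(k) = n+g+δ, i.e. 0.39·k^(0.39−1) = 0.14, so k_gold = (0.39/0.14)^(1/0.61) ≈ 5.3630.
y_gold = 5.3630^0.39 ≈ 1.9252; c_gold = y_gold − 0.14·k_gold ≈ 1.1743.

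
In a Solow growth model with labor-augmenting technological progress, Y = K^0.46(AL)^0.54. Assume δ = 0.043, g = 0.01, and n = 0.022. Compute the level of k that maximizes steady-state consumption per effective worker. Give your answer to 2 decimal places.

n + g + δ = 0.022 + 0.01 + 0.043 = 0.075.
Golden rule sets MPK = n+g+δ: 0.46·k^(0.46−1) = 0.075, so k_gold = (0.46/0.075)^(1/0.54) ≈ 28.7539.

k_gold ≈ 28.75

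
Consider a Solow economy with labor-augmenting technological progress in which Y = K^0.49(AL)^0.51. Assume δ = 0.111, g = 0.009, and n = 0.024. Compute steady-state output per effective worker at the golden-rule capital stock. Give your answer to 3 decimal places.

The effective depreciation rate is n + g + δ = 0.024 + 0.009 + 0.111 = 0.144.
Golden rule sets MPK = n+g+δ: 0.49·k^(0.49−1) = 0.144, so k_gold = (0.49/0.144)^(1/0.51) ≈ 11.0360.
Output: y_gold = k_gold^0.49 = 11.0360^0.49 ≈ 3.2432.

y_gold ≈ 3.243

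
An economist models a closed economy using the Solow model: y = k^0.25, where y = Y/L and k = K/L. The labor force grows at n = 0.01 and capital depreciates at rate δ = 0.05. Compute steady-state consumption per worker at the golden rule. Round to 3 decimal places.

Break-even investment rate: n + δ = 0.01 + 0.05 = 0.06.
Maximizing c = f(k) − (n+δ)·k gives f'(k) = n+δ, i.e. 0.25·k^(0.25−1) = 0.06, so k_gold = (0.25/0.06)^(1/0.75) ≈ 6.7048.
y_gold = 6.7048^0.25 ≈ 1.6091.
c_gold = y_gold − (n+δ)·k_gold = 1.6091 − 0.06·6.7048 ≈ 1.2069.

c_gold ≈ 1.207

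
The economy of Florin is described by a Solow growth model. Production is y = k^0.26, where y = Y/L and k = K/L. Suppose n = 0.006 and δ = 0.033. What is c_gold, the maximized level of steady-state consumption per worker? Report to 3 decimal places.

c_gold ≈ 1.441

Break-even investment rate: n + δ = 0.006 + 0.033 = 0.039.
Golden rule sets MPK = n+δ: 0.26·k^(0.26−1) = 0.039, so k_gold = (0.26/0.039)^(1/0.74) ≈ 12.9835.
y_gold = 12.9835^0.26 ≈ 1.9475.
c_gold = y_gold − (n+δ)·k_gold = 1.9475 − 0.039·12.9835 ≈ 1.4412.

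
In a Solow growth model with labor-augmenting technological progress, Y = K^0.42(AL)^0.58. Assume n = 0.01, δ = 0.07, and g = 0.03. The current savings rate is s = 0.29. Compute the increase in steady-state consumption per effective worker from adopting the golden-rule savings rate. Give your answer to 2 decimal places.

n + g + δ = 0.01 + 0.03 + 0.07 = 0.11.
Current steady state (s = 0.29): k* = (0.29/0.11)^(1/0.58) ≈ 5.3195, y* = 5.3195^0.42 ≈ 2.0177, c* = (1−0.29)·2.0177 ≈ 1.4326.
Maximizing c = f(k) − (n+g+δ)·k gives f'(k) = n+g+δ, i.e. 0.42·k^(0.42−1) = 0.11, so k_gold = (0.42/0.11)^(1/0.58) ≈ 10.0740.
y_gold = 10.0740^0.42 ≈ 2.6384, c_gold = y_gold − 0.11·k_gold ≈ 1.5303.
Gain: Δc = 1.5303 − 1.4326 ≈ 0.0977.

Δc ≈ 0.10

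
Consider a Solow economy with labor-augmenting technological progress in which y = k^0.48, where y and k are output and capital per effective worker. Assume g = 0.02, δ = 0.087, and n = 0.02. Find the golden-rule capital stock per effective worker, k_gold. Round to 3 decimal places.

k_gold ≈ 12.896

The effective depreciation rate is n + g + δ = 0.02 + 0.02 + 0.087 = 0.127.
Setting f'(k) = n+g+δ gives 0.48·k^(0.48−1) = 0.127, hence k_gold = (0.48/0.127)^(1/0.52) ≈ 12.8961.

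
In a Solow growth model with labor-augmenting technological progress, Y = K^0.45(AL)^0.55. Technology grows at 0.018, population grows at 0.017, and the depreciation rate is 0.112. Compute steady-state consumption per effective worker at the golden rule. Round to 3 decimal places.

n + g + δ = 0.017 + 0.018 + 0.112 = 0.147.
Setting f'(k) = n+g+δ gives 0.45·k^(0.45−1) = 0.147, hence k_gold = (0.45/0.147)^(1/0.55) ≈ 7.6462.
y_gold = 7.6462^0.45 ≈ 2.4978.
c_gold = y_gold − (n+g+δ)·k_gold = 2.4978 − 0.147·7.6462 ≈ 1.3738.

c_gold ≈ 1.374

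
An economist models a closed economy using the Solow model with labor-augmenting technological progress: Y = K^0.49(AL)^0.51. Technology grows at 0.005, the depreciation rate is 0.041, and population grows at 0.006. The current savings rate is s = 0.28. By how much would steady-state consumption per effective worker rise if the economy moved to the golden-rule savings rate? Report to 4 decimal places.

Break-even investment rate: n + g + δ = 0.006 + 0.005 + 0.041 = 0.052.
Current steady state (s = 0.28): k* = (0.28/0.052)^(1/0.51) ≈ 27.1417, y* = 27.1417^0.49 ≈ 5.0406, c* = (1−0.28)·5.0406 ≈ 3.6292.
At the golden rule the marginal product of capital equals n+g+δ: 0.49·k^(0.49−1) = 0.052. Solving, k_gold = (0.49/0.052)^(1/0.51) ≈ 81.3171.
y_gold = 81.3171^0.49 ≈ 8.6296, c_gold = y_gold − 0.052·k_gold ≈ 4.4011.
Gain: Δc = 4.4011 − 3.6292 ≈ 0.7719.

Δc ≈ 0.7719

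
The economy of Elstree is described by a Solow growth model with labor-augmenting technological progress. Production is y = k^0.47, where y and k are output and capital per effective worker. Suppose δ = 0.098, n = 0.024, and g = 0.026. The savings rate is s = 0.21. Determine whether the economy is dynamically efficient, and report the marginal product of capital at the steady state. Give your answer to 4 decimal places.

dynamically efficient; MPK ≈ 0.3312

Capital per effective worker breaks even when investment replaces (n + g + δ)·k; here n + g + δ = 0.148.
Steady-state k*: s·k^0.47 = 0.148·k gives k* = (0.21/0.148)^(1/0.53) ≈ 1.9351.
MPK = 0.47·1.9351^(-0.53) ≈ 0.3312.
MPK > n+g+δ = 0.148, so the economy is dynamically efficient (under-saving).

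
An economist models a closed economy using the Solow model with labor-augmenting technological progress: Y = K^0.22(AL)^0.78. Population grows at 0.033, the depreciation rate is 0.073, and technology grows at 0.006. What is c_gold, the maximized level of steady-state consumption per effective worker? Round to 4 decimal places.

c_gold ≈ 0.9436

The effective depreciation rate is n + g + δ = 0.033 + 0.006 + 0.073 = 0.112.
Maximizing c = f(k) − (n+g+δ)·k gives f'(k) = n+g+δ, i.e. 0.22·k^(0.22−1) = 0.112, so k_gold = (0.22/0.112)^(1/0.78) ≈ 2.3763.
y_gold = 2.3763^0.22 ≈ 1.2098.
c_gold = y_gold − (n+g+δ)·k_gold = 1.2098 − 0.112·2.3763 ≈ 0.9436.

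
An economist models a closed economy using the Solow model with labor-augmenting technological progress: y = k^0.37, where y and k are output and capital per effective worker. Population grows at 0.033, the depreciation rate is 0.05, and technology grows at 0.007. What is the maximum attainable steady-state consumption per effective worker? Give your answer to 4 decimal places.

c_gold ≈ 1.4452

The effective depreciation rate is n + g + δ = 0.033 + 0.007 + 0.05 = 0.09.
Setting f'(k) = n+g+δ gives 0.37·k^(0.37−1) = 0.09, hence k_gold = (0.37/0.09)^(1/0.63) ≈ 9.4306.
y_gold = 9.4306^0.37 ≈ 2.2939.
c_gold = y_gold − (n+g+δ)·k_gold = 2.2939 − 0.09·9.4306 ≈ 1.4452.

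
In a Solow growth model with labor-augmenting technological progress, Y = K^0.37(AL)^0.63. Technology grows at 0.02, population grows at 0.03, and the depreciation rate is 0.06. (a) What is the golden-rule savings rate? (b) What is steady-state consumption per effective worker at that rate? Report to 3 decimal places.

Capital per effective worker breaks even when investment replaces (n + g + δ)·k; here n + g + δ = 0.11.
For Cobb-Douglas, s_gold equals capital's share: s_gold = 0.37.
Golden rule sets MPK = n+g+δ: 0.37·k^(0.37−1) = 0.11, so k_gold = (0.37/0.11)^(1/0.63) ≈ 6.8581.
y_gold = 6.8581^0.37 ≈ 2.0389; c_gold = (1−0.37)·y_gold ≈ 1.2845.

(a) s_gold = 0.370; (b) c_gold ≈ 1.285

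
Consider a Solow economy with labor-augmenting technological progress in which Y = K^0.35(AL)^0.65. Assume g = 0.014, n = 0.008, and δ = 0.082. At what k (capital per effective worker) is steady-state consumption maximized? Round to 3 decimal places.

k_gold ≈ 6.469

Capital per effective worker breaks even when investment replaces (n + g + δ)·k; here n + g + δ = 0.104.
Maximizing c = f(k) − (n+g+δ)·k gives f'(k) = n+g+δ, i.e. 0.35·k^(0.35−1) = 0.104, so k_gold = (0.35/0.104)^(1/0.65) ≈ 6.4688.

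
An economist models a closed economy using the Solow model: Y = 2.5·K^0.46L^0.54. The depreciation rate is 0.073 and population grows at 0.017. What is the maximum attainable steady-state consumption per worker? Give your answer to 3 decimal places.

n + δ = 0.017 + 0.073 = 0.09.
At the golden rule the marginal product of capital equals n+δ: 0.46·2.5·k^(0.46−1) = 0.09. Solving, k_gold = (0.46·2.5/0.09)^(1/0.54) ≈ 111.9416.
y_gold = 2.5·111.9416^0.46 ≈ 21.9016.
c_gold = y_gold − (n+δ)·k_gold = 21.9016 − 0.09·111.9416 ≈ 11.8269.

c_gold ≈ 11.827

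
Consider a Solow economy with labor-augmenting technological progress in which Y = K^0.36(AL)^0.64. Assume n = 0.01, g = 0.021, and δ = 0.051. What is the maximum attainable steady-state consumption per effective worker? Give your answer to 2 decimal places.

Capital per effective worker breaks even when investment replaces (n + g + δ)·k; here n + g + δ = 0.082.
At the golden rule the marginal product of capital equals n+g+δ: 0.36·k^(0.36−1) = 0.082. Solving, k_gold = (0.36/0.082)^(1/0.64) ≈ 10.0899.
y_gold = 10.0899^0.36 ≈ 2.2983.
c_gold = y_gold − (n+g+δ)·k_gold = 2.2983 − 0.082·10.0899 ≈ 1.4709.

c_gold ≈ 1.47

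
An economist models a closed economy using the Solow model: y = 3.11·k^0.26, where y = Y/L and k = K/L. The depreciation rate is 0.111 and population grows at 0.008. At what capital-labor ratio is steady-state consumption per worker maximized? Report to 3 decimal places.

k_gold ≈ 13.322

Capital per worker breaks even when investment replaces (n + δ)·k; here n + δ = 0.119.
Setting f'(k) = n+δ gives 0.26·3.11·k^(0.26−1) = 0.119, hence k_gold = (0.26·3.11/0.119)^(1/0.74) ≈ 13.3222.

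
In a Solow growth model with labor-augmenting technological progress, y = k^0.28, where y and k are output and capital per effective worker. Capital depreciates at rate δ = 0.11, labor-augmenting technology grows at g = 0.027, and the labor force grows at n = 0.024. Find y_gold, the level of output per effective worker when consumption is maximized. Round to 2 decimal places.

The effective depreciation rate is n + g + δ = 0.024 + 0.027 + 0.11 = 0.161.
Setting f'(k) = n+g+δ gives 0.28·k^(0.28−1) = 0.161, hence k_gold = (0.28/0.161)^(1/0.72) ≈ 2.1567.
Output: y_gold = k_gold^0.28 = 2.1567^0.28 ≈ 1.2401.

y_gold ≈ 1.24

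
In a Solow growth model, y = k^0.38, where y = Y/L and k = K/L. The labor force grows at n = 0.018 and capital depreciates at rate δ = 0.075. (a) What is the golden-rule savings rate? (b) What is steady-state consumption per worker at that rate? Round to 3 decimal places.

(a) s_gold = 0.380; (b) c_gold ≈ 1.469

Capital per worker breaks even when investment replaces (n + δ)·k; here n + δ = 0.093.
For Cobb-Douglas, s_gold equals capital's share: s_gold = 0.38.
Setting f'(k) = n+δ gives 0.38·k^(0.38−1) = 0.093, hence k_gold = (0.38/0.093)^(1/0.62) ≈ 9.6821.
y_gold = 9.6821^0.38 ≈ 2.3696; c_gold = (1−0.38)·y_gold ≈ 1.4691.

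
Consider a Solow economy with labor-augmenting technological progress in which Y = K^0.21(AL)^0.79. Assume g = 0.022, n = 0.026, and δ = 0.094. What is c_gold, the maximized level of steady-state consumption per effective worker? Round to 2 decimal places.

n + g + δ = 0.026 + 0.022 + 0.094 = 0.142.
Setting f'(k) = n+g+δ gives 0.21·k^(0.21−1) = 0.142, hence k_gold = (0.21/0.142)^(1/0.79) ≈ 1.6410.
y_gold = 1.6410^0.21 ≈ 1.1096.
c_gold = y_gold − (n+g+δ)·k_gold = 1.1096 − 0.142·1.6410 ≈ 0.8766.

c_gold ≈ 0.88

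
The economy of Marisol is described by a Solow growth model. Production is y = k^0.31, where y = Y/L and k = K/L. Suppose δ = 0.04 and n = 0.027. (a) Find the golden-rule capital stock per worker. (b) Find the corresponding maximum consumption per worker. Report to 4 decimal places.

n + δ = 0.027 + 0.04 = 0.067.
Setting f'(k) = n+δ gives 0.31·k^(0.31−1) = 0.067, hence k_gold = (0.31/0.067)^(1/0.69) ≈ 9.2084.
y_gold = 9.2084^0.31 ≈ 1.9902; c_gold = y_gold − 0.067·k_gold ≈ 1.3732.

(a) k_gold ≈ 9.2084; (b) c_gold ≈ 1.3732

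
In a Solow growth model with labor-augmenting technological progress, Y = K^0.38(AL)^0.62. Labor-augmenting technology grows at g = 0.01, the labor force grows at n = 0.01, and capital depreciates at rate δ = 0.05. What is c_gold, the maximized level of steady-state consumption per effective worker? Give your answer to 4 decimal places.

Capital per effective worker breaks even when investment replaces (n + g + δ)·k; here n + g + δ = 0.07.
At the golden rule the marginal product of capital equals n+g+δ: 0.38·k^(0.38−1) = 0.07. Solving, k_gold = (0.38/0.07)^(1/0.62) ≈ 15.3101.
y_gold = 15.3101^0.38 ≈ 2.8203.
c_gold = y_gold − (n+g+δ)·k_gold = 2.8203 − 0.07·15.3101 ≈ 1.7486.

c_gold ≈ 1.7486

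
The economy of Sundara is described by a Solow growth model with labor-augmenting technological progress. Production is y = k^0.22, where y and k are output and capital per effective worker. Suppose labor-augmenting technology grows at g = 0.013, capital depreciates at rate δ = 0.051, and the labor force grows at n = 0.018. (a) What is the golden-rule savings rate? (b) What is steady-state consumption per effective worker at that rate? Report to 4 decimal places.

The effective depreciation rate is n + g + δ = 0.018 + 0.013 + 0.051 = 0.082.
For Cobb-Douglas, s_gold equals capital's share: s_gold = 0.22.
Setting f'(k) = n+g+δ gives 0.22·k^(0.22−1) = 0.082, hence k_gold = (0.22/0.082)^(1/0.78) ≈ 3.5440.
y_gold = 3.5440^0.22 ≈ 1.3210; c_gold = (1−0.22)·y_gold ≈ 1.0303.

(a) s_gold = 0.2200; (b) c_gold ≈ 1.0303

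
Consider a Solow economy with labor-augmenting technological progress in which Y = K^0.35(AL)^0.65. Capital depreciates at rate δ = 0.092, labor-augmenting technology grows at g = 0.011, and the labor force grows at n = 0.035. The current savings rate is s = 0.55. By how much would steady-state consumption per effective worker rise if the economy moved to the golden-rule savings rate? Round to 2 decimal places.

Δc ≈ 0.13

Capital per effective worker breaks even when investment replaces (n + g + δ)·k; here n + g + δ = 0.138.
Current steady state (s = 0.55): k* = (0.55/0.138)^(1/0.65) ≈ 8.3911, y* = 8.3911^0.35 ≈ 2.1054, c* = (1−0.55)·2.1054 ≈ 0.9474.
At the golden rule the marginal product of capital equals n+g+δ: 0.35·k^(0.35−1) = 0.138. Solving, k_gold = (0.35/0.138)^(1/0.65) ≈ 4.1863.
y_gold = 4.1863^0.35 ≈ 1.6506, c_gold = y_gold − 0.138·k_gold ≈ 1.0729.
Gain: Δc = 1.0729 − 0.9474 ≈ 0.1255.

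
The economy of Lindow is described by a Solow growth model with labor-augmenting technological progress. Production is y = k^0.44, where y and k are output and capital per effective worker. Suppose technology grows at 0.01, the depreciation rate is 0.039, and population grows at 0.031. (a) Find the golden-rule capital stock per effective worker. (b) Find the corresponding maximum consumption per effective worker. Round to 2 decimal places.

(a) k_gold ≈ 20.99; (b) c_gold ≈ 2.14

The effective depreciation rate is n + g + δ = 0.031 + 0.01 + 0.039 = 0.08.
Setting f'(k) = n+g+δ gives 0.44·k^(0.44−1) = 0.08, hence k_gold = (0.44/0.08)^(1/0.56) ≈ 20.9931.
y_gold = 20.9931^0.44 ≈ 3.8169; c_gold = y_gold − 0.08·k_gold ≈ 2.1375.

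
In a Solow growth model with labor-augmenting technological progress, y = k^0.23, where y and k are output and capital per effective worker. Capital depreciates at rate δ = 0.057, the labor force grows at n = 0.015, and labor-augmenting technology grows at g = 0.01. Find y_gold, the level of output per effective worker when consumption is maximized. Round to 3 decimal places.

The effective depreciation rate is n + g + δ = 0.015 + 0.01 + 0.057 = 0.082.
Setting f'(k) = n+g+δ gives 0.23·k^(0.23−1) = 0.082, hence k_gold = (0.23/0.082)^(1/0.77) ≈ 3.8169.
Output: y_gold = k_gold^0.23 = 3.8169^0.23 ≈ 1.3608.

y_gold ≈ 1.361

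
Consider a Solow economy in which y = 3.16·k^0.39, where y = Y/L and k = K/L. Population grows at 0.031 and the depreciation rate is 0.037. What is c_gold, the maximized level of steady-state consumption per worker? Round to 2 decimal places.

c_gold ≈ 12.29

n + δ = 0.031 + 0.037 = 0.068.
At the golden rule the marginal product of capital equals n+δ: 0.39·3.16·k^(0.39−1) = 0.068. Solving, k_gold = (0.39·3.16/0.068)^(1/0.61) ≈ 115.5295.
y_gold = 3.16·115.5295^0.39 ≈ 20.1436.
c_gold = y_gold − (n+δ)·k_gold = 20.1436 − 0.068·115.5295 ≈ 12.2876.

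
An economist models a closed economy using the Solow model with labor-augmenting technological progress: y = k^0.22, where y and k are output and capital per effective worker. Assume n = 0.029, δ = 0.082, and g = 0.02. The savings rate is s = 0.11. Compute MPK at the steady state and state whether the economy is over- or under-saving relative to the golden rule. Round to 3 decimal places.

The effective depreciation rate is n + g + δ = 0.029 + 0.02 + 0.082 = 0.131.
Steady-state k*: s·k^0.22 = 0.131·k gives k* = (0.11/0.131)^(1/0.78) ≈ 0.7993.
MPK = 0.22·0.7993^(-0.78) ≈ 0.2620.
MPK > n+g+δ = 0.131, so the economy is dynamically efficient (under-saving).

under-saving; MPK ≈ 0.262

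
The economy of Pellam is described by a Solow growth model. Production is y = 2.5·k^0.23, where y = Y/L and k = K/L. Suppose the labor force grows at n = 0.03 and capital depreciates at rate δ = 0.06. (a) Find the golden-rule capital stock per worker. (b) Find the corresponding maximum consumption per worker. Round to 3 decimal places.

The effective depreciation rate is n + δ = 0.03 + 0.06 = 0.09.
Maximizing c = f(k) − (n+δ)·k gives f'(k) = n+δ, i.e. 0.23·2.5·k^(0.23−1) = 0.09, so k_gold = (0.23·2.5/0.09)^(1/0.77) ≈ 11.1175.
y_gold = 2.5·11.1175^0.23 ≈ 4.3503; c_gold = y_gold − 0.09·k_gold ≈ 3.3497.

(a) k_gold ≈ 11.117; (b) c_gold ≈ 3.350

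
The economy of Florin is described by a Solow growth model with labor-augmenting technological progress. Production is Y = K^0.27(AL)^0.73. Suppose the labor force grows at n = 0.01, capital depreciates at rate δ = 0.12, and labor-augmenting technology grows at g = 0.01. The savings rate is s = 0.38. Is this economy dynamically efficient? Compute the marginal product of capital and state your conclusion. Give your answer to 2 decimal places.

Capital per effective worker breaks even when investment replaces (n + g + δ)·k; here n + g + δ = 0.14.
Steady-state k*: s·k^0.27 = 0.14·k gives k* = (0.38/0.14)^(1/0.73) ≈ 3.9269.
MPK = 0.27·3.9269^(-0.73) ≈ 0.0995.
MPK < n+g+δ = 0.14, so the economy is dynamically inefficient (over-saving).

dynamically inefficient; MPK ≈ 0.10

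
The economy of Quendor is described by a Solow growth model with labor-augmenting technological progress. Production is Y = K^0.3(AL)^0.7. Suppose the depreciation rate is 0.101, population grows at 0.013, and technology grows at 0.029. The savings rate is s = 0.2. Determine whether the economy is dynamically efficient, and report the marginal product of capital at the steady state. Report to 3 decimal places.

dynamically efficient; MPK ≈ 0.214

n + g + δ = 0.013 + 0.029 + 0.101 = 0.143.
Steady-state k*: s·k^0.3 = 0.143·k gives k* = (0.2/0.143)^(1/0.7) ≈ 1.6149.
MPK = 0.3·1.6149^(-0.7) ≈ 0.2145.
MPK > n+g+δ = 0.143, so the economy is dynamically efficient (under-saving).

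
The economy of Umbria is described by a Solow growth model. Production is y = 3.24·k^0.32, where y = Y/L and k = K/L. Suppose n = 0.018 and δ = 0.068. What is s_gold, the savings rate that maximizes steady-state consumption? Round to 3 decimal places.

n + δ = 0.018 + 0.068 = 0.086.
At the golden rule MPK = n+δ, and in any Cobb-Douglas steady state s = (n+δ)·k/y = MPK·k/y = capital's share 0.32.

s_gold = 0.320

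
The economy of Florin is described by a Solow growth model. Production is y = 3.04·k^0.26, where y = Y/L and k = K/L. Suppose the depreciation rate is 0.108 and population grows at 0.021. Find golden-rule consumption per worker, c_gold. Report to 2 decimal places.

c_gold ≈ 4.25

The effective depreciation rate is n + δ = 0.021 + 0.108 = 0.129.
Setting f'(k) = n+δ gives 0.26·3.04·k^(0.26−1) = 0.129, hence k_gold = (0.26·3.04/0.129)^(1/0.74) ≈ 11.5841.
y_gold = 3.04·11.5841^0.26 ≈ 5.7475.
c_gold = y_gold − (n+δ)·k_gold = 5.7475 − 0.129·11.5841 ≈ 4.2531.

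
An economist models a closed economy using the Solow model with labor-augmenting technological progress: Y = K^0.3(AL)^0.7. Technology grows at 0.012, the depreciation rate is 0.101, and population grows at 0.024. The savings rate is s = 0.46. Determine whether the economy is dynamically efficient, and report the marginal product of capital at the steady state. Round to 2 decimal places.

dynamically inefficient; MPK ≈ 0.09

n + g + δ = 0.024 + 0.012 + 0.101 = 0.137.
Steady-state k*: s·k^0.3 = 0.137·k gives k* = (0.46/0.137)^(1/0.7) ≈ 5.6426.
MPK = 0.3·5.6426^(-0.7) ≈ 0.0893.
MPK < n+g+δ = 0.137, so the economy is dynamically inefficient (over-saving).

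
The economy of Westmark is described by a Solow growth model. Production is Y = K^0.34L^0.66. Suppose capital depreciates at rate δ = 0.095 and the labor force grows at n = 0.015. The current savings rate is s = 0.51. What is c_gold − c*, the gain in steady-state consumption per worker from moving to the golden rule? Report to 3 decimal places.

Δc ≈ 0.100

n + δ = 0.015 + 0.095 = 0.11.
Current steady state (s = 0.51): k* = (0.51/0.11)^(1/0.66) ≈ 10.2179, y* = 10.2179^0.34 ≈ 2.2039, c* = (1−0.51)·2.2039 ≈ 1.0799.
Setting f'(k) = n+δ gives 0.34·k^(0.34−1) = 0.11, hence k_gold = (0.34/0.11)^(1/0.66) ≈ 5.5278.
y_gold = 5.5278^0.34 ≈ 1.7884, c_gold = y_gold − 0.11·k_gold ≈ 1.1804.
Gain: Δc = 1.1804 − 1.0799 ≈ 0.1005.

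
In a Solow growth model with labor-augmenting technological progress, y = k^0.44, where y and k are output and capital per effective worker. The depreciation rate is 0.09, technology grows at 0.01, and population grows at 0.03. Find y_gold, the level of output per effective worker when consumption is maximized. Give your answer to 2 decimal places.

Break-even investment rate: n + g + δ = 0.03 + 0.01 + 0.09 = 0.13.
Golden rule sets MPK = n+g+δ: 0.44·k^(0.44−1) = 0.13, so k_gold = (0.44/0.13)^(1/0.56) ≈ 8.8217.
Output: y_gold = k_gold^0.44 = 8.8217^0.44 ≈ 2.6064.

y_gold ≈ 2.61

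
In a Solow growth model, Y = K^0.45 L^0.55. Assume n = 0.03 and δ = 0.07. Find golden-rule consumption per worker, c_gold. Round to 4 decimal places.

c_gold ≈ 1.8828

The effective depreciation rate is n + δ = 0.03 + 0.07 = 0.1.
Maximizing c = f(k) − (n+δ)·k gives f'(k) = n+δ, i.e. 0.45·k^(0.45−1) = 0.1, so k_gold = (0.45/0.1)^(1/0.55) ≈ 15.4049.
y_gold = 15.4049^0.45 ≈ 3.4233.
c_gold = y_gold − (n+δ)·k_gold = 3.4233 − 0.1·15.4049 ≈ 1.8828.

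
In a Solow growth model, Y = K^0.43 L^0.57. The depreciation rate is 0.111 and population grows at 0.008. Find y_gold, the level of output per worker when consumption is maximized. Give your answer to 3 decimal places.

y_gold ≈ 2.636

Break-even investment rate: n + δ = 0.008 + 0.111 = 0.119.
At the golden rule the marginal product of capital equals n+δ: 0.43·k^(0.43−1) = 0.119. Solving, k_gold = (0.43/0.119)^(1/0.57) ≈ 9.5238.
Output: y_gold = k_gold^0.43 = 9.5238^0.43 ≈ 2.6357.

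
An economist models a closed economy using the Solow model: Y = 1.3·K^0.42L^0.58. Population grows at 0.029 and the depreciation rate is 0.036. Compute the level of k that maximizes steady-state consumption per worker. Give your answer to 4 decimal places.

The effective depreciation rate is n + δ = 0.029 + 0.036 = 0.065.
Setting f'(k) = n+δ gives 0.42·1.3·k^(0.42−1) = 0.065, hence k_gold = (0.42·1.3/0.065)^(1/0.58) ≈ 39.2270.

k_gold ≈ 39.2270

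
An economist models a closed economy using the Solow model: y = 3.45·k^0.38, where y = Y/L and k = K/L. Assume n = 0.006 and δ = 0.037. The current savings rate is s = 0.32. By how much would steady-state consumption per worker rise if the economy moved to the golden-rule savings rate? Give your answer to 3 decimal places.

Δc ≈ 0.224

The effective depreciation rate is n + δ = 0.006 + 0.037 = 0.043.
Current steady state (s = 0.32): k* = (0.32·3.45/0.043)^(1/0.62) ≈ 187.6671, y* = 3.45·187.6671^0.38 ≈ 25.2178, c* = (1−0.32)·25.2178 ≈ 17.1481.
Golden rule sets MPK = n+δ: 0.38·3.45·k^(0.38−1) = 0.043, so k_gold = (0.38·3.45/0.043)^(1/0.62) ≈ 247.6081.
y_gold = 3.45·247.6081^0.38 ≈ 28.0188, c_gold = y_gold − 0.043·k_gold ≈ 17.3717.
Gain: Δc = 17.3717 − 17.1481 ≈ 0.2236.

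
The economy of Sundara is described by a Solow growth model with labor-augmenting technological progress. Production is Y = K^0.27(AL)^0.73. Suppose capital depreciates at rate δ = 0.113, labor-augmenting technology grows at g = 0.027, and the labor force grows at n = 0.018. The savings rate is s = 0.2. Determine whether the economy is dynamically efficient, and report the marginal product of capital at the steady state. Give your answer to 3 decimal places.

Capital per effective worker breaks even when investment replaces (n + g + δ)·k; here n + g + δ = 0.158.
Steady-state k*: s·k^0.27 = 0.158·k gives k* = (0.2/0.158)^(1/0.73) ≈ 1.3811.
MPK = 0.27·1.3811^(-0.73) ≈ 0.2133.
MPK > n+g+δ = 0.158, so the economy is dynamically efficient (under-saving).

dynamically efficient; MPK ≈ 0.213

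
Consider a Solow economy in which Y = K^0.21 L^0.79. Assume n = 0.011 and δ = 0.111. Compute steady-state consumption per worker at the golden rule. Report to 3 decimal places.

c_gold ≈ 0.913

n + δ = 0.011 + 0.111 = 0.122.
Maximizing c = f(k) − (n+δ)·k gives f'(k) = n+δ, i.e. 0.21·k^(0.21−1) = 0.122, so k_gold = (0.21/0.122)^(1/0.79) ≈ 1.9886.
y_gold = 1.9886^0.21 ≈ 1.1553.
c_gold = y_gold − (n+δ)·k_gold = 1.1553 − 0.122·1.9886 ≈ 0.9127.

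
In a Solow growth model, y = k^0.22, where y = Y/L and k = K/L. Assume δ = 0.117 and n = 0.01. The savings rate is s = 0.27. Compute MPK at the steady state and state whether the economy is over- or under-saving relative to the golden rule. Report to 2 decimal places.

n + δ = 0.01 + 0.117 = 0.127.
Steady-state k*: s·k^0.22 = 0.127·k gives k* = (0.27/0.127)^(1/0.78) ≈ 2.6300.
MPK = 0.22·2.6300^(-0.78) ≈ 0.1035.
MPK < n+δ = 0.127, so the economy is dynamically inefficient (over-saving).

over-saving; MPK ≈ 0.10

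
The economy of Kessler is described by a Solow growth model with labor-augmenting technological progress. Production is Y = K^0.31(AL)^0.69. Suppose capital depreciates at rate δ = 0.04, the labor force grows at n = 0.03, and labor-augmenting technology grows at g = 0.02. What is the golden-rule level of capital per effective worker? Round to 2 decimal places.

The effective depreciation rate is n + g + δ = 0.03 + 0.02 + 0.04 = 0.09.
Setting f'(k) = n+g+δ gives 0.31·k^(0.31−1) = 0.09, hence k_gold = (0.31/0.09)^(1/0.69) ≈ 6.0039.

k_gold ≈ 6.00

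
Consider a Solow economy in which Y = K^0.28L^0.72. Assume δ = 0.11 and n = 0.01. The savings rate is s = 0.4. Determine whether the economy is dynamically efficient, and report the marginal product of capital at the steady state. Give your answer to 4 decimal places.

Break-even investment rate: n + δ = 0.01 + 0.11 = 0.12.
Steady-state k*: s·k^0.28 = 0.12·k gives k* = (0.4/0.12)^(1/0.72) ≈ 5.3238.
MPK = 0.28·5.3238^(-0.72) ≈ 0.0840.
MPK < n+δ = 0.12, so the economy is dynamically inefficient (over-saving).

dynamically inefficient; MPK ≈ 0.0840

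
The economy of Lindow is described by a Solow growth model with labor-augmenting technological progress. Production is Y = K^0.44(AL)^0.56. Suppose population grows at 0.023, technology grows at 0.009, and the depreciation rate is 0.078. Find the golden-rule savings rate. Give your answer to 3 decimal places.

s_gold = 0.440

The effective depreciation rate is n + g + δ = 0.023 + 0.009 + 0.078 = 0.11.
At the golden rule MPK = n+g+δ, and in any Cobb-Douglas steady state s = (n+g+δ)·k/y = MPK·k/y = capital's share 0.44.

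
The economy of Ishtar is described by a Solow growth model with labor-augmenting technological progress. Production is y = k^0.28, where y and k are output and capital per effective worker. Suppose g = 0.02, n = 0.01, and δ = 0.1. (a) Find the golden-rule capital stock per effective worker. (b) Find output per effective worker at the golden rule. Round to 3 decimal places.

Break-even investment rate: n + g + δ = 0.01 + 0.02 + 0.1 = 0.13.
Maximizing c = f(k) − (n+g+δ)·k gives f'(k) = n+g+δ, i.e. 0.28·k^(0.28−1) = 0.13, so k_gold = (0.28/0.13)^(1/0.72) ≈ 2.9027.
y_gold = 2.9027^0.28 ≈ 1.3477.

(a) k_gold ≈ 2.903; (b) y_gold ≈ 1.348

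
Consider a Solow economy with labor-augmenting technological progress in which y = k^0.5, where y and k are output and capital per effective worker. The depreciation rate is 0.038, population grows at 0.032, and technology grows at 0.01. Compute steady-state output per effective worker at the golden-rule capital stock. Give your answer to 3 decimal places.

y_gold ≈ 6.250

Capital per effective worker breaks even when investment replaces (n + g + δ)·k; here n + g + δ = 0.08.
Setting f'(k) = n+g+δ gives 0.5·k^(0.5−1) = 0.08, hence k_gold = (0.5/0.08)^(1/0.5) ≈ 39.0625.
Output: y_gold = k_gold^0.5 = 39.0625^0.5 ≈ 6.2500.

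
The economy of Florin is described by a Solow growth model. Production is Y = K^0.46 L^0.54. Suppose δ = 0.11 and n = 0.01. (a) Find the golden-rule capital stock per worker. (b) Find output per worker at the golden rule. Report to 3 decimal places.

(a) k_gold ≈ 12.042; (b) y_gold ≈ 3.141

The effective depreciation rate is n + δ = 0.01 + 0.11 = 0.12.
At the golden rule the marginal product of capital equals n+δ: 0.46·k^(0.46−1) = 0.12. Solving, k_gold = (0.46/0.12)^(1/0.54) ≈ 12.0420.
y_gold = 12.0420^0.46 ≈ 3.1414.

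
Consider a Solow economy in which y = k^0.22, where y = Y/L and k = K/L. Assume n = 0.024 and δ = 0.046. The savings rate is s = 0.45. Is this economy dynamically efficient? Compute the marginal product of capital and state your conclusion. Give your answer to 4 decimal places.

dynamically inefficient; MPK ≈ 0.0342

Capital per worker breaks even when investment replaces (n + δ)·k; here n + δ = 0.07.
Steady-state k*: s·k^0.22 = 0.07·k gives k* = (0.45/0.07)^(1/0.78) ≈ 10.8654.
MPK = 0.22·10.8654^(-0.78) ≈ 0.0342.
MPK < n+δ = 0.07, so the economy is dynamically inefficient (over-saving).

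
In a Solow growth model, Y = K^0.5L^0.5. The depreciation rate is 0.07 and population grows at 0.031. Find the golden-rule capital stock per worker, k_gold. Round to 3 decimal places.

n + δ = 0.031 + 0.07 = 0.101.
Setting f'(k) = n+δ gives 0.5·k^(0.5−1) = 0.101, hence k_gold = (0.5/0.101)^(1/0.5) ≈ 24.5074.

k_gold ≈ 24.507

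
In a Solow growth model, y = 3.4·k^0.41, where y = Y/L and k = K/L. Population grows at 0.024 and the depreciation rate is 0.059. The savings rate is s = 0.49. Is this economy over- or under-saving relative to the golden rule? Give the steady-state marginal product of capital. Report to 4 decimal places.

Break-even investment rate: n + δ = 0.024 + 0.059 = 0.083.
Steady-state k*: s·A·k^0.41 = 0.083·k gives k* = (0.49·3.4/0.083)^(1/0.59) ≈ 161.3583.
MPK = 0.41·3.4·161.3583^(-0.59) ≈ 0.0694.
MPK < n+δ = 0.083, so the economy is dynamically inefficient (over-saving).

over-saving; MPK ≈ 0.0694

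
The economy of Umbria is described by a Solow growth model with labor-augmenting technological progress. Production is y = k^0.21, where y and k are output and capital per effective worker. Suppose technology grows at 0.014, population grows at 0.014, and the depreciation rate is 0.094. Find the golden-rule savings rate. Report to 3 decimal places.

s_gold = 0.210

Capital per effective worker breaks even when investment replaces (n + g + δ)·k; here n + g + δ = 0.122.
At the golden rule MPK = n+g+δ, and in any Cobb-Douglas steady state s = (n+g+δ)·k/y = MPK·k/y = capital's share 0.21.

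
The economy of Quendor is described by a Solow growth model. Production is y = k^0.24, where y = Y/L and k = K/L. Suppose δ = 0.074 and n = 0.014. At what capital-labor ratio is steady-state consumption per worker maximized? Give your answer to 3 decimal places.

k_gold ≈ 3.744

n + δ = 0.014 + 0.074 = 0.088.
Maximizing c = f(k) − (n+δ)·k gives f'(k) = n+δ, i.e. 0.24·k^(0.24−1) = 0.088, so k_gold = (0.24/0.088)^(1/0.76) ≈ 3.7439.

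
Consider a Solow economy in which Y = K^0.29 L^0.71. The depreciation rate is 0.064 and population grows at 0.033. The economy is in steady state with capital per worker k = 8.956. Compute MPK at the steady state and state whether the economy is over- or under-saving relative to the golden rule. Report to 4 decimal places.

The effective depreciation rate is n + δ = 0.033 + 0.064 = 0.097.
MPK = 0.29·k^(0.29−1) = 0.29·8.956^(-0.71) ≈ 0.0612.
MPK < 0.097, so the economy is dynamically inefficient (over-saving).

over-saving; MPK ≈ 0.0612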